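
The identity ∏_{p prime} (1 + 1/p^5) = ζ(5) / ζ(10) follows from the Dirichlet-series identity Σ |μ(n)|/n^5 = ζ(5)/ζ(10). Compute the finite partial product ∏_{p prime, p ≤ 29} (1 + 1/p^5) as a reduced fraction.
∏ = 2143075389528162713968986788334938112/2068810478153744602820429018632510465

The primes p ≤ 29 are [2, 3, 5, 7, 11, 13, 17, 19, 23, 29]. For each, (1 + 1/p^5) = (p^5 + 1)/p^5. Multiplying these fractions over p ∈ [2, 3, 5, 7, 11, 13, 17, 19, 23, 29] gives 2143075389528162713968986788334938112/2068810478153744602820429018632510465. (In the limit P → ∞ this tends to ζ(5)/ζ(10).)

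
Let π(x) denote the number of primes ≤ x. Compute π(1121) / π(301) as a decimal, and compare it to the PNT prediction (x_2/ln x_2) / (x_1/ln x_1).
π(1121)/π(301) = 187/62 ≈ 3.0161;  PNT prediction ≈ 3.0269.

π(301) = 62 and π(1121) = 187, so π(1121)/π(301) ≈ 3.0161. The PNT-predicted ratio is (1121/ln(1121)) / (301/ln(301)) ≈ 3.0269. The two agree to within a few percent, as expected.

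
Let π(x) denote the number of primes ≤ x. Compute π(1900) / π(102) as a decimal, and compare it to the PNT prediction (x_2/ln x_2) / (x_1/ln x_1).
π(1900)/π(102) = 290/26 ≈ 11.1538;  PNT prediction ≈ 11.4114.

π(102) = 26 and π(1900) = 290, so π(1900)/π(102) ≈ 11.1538. The PNT-predicted ratio is (1900/ln(1900)) / (102/ln(102)) ≈ 11.4114. The two agree to within a few percent, as expected.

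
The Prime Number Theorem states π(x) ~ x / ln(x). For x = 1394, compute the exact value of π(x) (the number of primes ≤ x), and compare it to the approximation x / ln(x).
π(1394) = 221;  x/ln(x) ≈ 192.54;  relative error ≈ 12.88%.

Directly count primes up to 1394: π(1394) = 221. The PNT approximation gives 1394/ln(1394) ≈ 1394/7.23993 ≈ 192.54. Relative error (π(x) − x/ln(x)) / π(x) ≈ 12.88%; the approximation is known to undercount slightly (Li(x) is a better estimate).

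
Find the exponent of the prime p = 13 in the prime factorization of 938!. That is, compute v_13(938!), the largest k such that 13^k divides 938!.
v_13(938!) = 77

Legendre's formula: v_p(n!) = Σ_{k ≥ 1} ⌊n / p^k⌋. For p = 13, n = 938, the terms are:
  ⌊938/13^1⌋ = ⌊938/13⌋ = 72
  ⌊938/13^2⌋ = ⌊938/169⌋ = 5
(the next term ⌊938/13^3⌋ = 0, terminating the sum). Summing: v_13(938!) = 72 + 5 = 77.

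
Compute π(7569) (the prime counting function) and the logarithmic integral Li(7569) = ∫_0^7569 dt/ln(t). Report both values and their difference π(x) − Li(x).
π(7569) = 960;  Li(7569) ≈ 978.31;  π(x) − Li(x) ≈ -18.31.

Direct count of primes ≤ 7569 gives π(7569) = 960. Numerical evaluation of the logarithmic integral gives Li(7569) ≈ 978.31. The difference π(x) − Li(x) ≈ -18.31 is typically negative for small/moderate x (Li(x) overestimates), though Littlewood's theorem shows this sign changes infinitely often.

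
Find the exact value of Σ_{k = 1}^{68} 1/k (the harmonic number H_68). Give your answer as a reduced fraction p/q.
H_68 = 14094018321907827923954201611/2933773379069966367528193600

Direct summation: H_68 = 1 + 1/2 + ... + 1/68. The least common denominator is lcm(1, ..., 68) = 79211881234889091923261227200; over this denominator the numerator is 79211881234889091923261227200 + 39605940617444545961630613600 + 26403960411629697307753742400 + 19802970308722272980815306800 + 15842376246977818384652245440 + 13201980205814848653876871200 + 11315983033555584560465889600 + 9901485154361136490407653400 + 8801320137209899102584580800 + 7921188123488909192326122720 + 7201080112262644720296475200 + 6600990102907424326938435600 + 6093221633453007071020094400 + 5657991516777792280232944800 + 5280792082325939461550748480 + 4950742577180568245203826700 + 4659522425581711289603601600 + 4400660068604949551292290400 + 4169046380783636417013748800 + 3960594061744454596163061360 + 3771994344518528186821963200 + 3600540056131322360148237600 + 3443994836299525735793966400 + 3300495051453712163469217800 + 3168475249395563676930449088 + 3046610816726503535510047200 + 2933773379069966367528193600 + 2828995758388896140116472400 + 2731444180513416962871076800 + 2640396041162969730775374240 + 2555221975319002965266491200 + 2475371288590284122601913350 + 2400360037420881573432158400 + 2329761212790855644801800800 + 2263196606711116912093177920 + 2200330034302474775646145200 + 2140861654997002484412465600 + 2084523190391818208506874400 + 2031073877817669023673364800 + 1980297030872227298081530680 + 1931997103289977851786859200 + 1885997172259264093410981600 + 1842136772904397486587470400 + 1800270028065661180074118800 + 1760264027441979820516916160 + 1721997418149762867896983200 + 1685359175210406211133217600 + 1650247525726856081734608900 + 1616569004793654937209412800 + 1584237624697781838465224544 + 1553174141860570429867867200 + 1523305408363251767755023600 + 1494563796884699847608702400 + 1466886689534983183764096800 + 1440216022452528944059295040 + 1414497879194448070058236200 + 1389682126927878805671249600 + 1365722090256708481435538400 + 1342574258218459185140020800 + 1320198020581484865387687120 + 1298555430080149047922315200 + 1277610987659501482633245600 + 1257331448172842728940654400 + 1237685644295142061300956675 + 1218644326690601414204018880 + 1200180018710440786716079200 + 1182266884102822267511361600 + 1164880606395427822400900400 = 380538494691511353946763443497, so H_68 = 380538494691511353946763443497/79211881234889091923261227200; reducing by gcd(380538494691511353946763443497, 79211881234889091923261227200) = 27 gives 14094018321907827923954201611/2933773379069966367528193600 ≈ 4.80406. (The PNT-adjacent estimate ln(68) + γ ≈ 4.79672 matches within O(1/n).)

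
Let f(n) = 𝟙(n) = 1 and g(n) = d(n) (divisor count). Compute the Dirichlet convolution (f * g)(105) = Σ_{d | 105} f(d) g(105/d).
(𝟙 * d)(105) = 27

Divisors of 105: [1, 3, 5, 7, 15, 21, 35, 105]. For each d | 105:
  d = 1: 𝟙(1) · d(105/1) = 1 · 8 = 8
  d = 3: 𝟙(3) · d(105/3) = 1 · 4 = 4
  d = 5: 𝟙(5) · d(105/5) = 1 · 4 = 4
  d = 7: 𝟙(7) · d(105/7) = 1 · 4 = 4
  d = 15: 𝟙(15) · d(105/15) = 1 · 2 = 2
  d = 21: 𝟙(21) · d(105/21) = 1 · 2 = 2
  d = 35: 𝟙(35) · d(105/35) = 1 · 2 = 2
  d = 105: 𝟙(105) · d(105/105) = 1 · 1 = 1
Summing: (𝟙 * d)(105) = 8 + 4 + 4 + 4 + 2 + 2 + 2 + 1 = 27.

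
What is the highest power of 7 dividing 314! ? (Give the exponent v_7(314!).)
v_7(314!) = 50

Legendre's formula: v_p(n!) = Σ_{k ≥ 1} ⌊n / p^k⌋. For p = 7, n = 314, the terms are:
  ⌊314/7^1⌋ = ⌊314/7⌋ = 44
  ⌊314/7^2⌋ = ⌊314/49⌋ = 6
(the next term ⌊314/7^3⌋ = 0, terminating the sum). Summing: v_7(314!) = 44 + 6 = 50.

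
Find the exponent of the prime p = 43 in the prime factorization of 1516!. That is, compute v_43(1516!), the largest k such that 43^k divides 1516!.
v_43(1516!) = 35

Legendre's formula: v_p(n!) = Σ_{k ≥ 1} ⌊n / p^k⌋. For p = 43, n = 1516, the terms are:
  ⌊1516/43^1⌋ = ⌊1516/43⌋ = 35
(the next term ⌊1516/43^2⌋ = 0, terminating the sum). Summing: v_43(1516!) = 35 = 35.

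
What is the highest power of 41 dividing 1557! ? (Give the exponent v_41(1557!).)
v_41(1557!) = 37

Legendre's formula: v_p(n!) = Σ_{k ≥ 1} ⌊n / p^k⌋. For p = 41, n = 1557, the terms are:
  ⌊1557/41^1⌋ = ⌊1557/41⌋ = 37
(the next term ⌊1557/41^2⌋ = 0, terminating the sum). Summing: v_41(1557!) = 37 = 37.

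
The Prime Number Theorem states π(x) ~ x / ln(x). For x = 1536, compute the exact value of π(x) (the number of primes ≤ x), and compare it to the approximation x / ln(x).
π(1536) = 242;  x/ln(x) ≈ 209.35;  relative error ≈ 13.49%.

Directly count primes up to 1536: π(1536) = 242. The PNT approximation gives 1536/ln(1536) ≈ 1536/7.33694 ≈ 209.35. Relative error (π(x) − x/ln(x)) / π(x) ≈ 13.49%; the approximation is known to undercount slightly (Li(x) is a better estimate).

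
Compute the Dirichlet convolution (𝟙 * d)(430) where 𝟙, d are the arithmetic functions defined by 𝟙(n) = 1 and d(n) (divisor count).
(𝟙 * d)(430) = 27

Divisors of 430: [1, 2, 5, 10, 43, 86, 215, 430]. For each d | 430:
  d = 1: 𝟙(1) · d(430/1) = 1 · 8 = 8
  d = 2: 𝟙(2) · d(430/2) = 1 · 4 = 4
  d = 5: 𝟙(5) · d(430/5) = 1 · 4 = 4
  d = 10: 𝟙(10) · d(430/10) = 1 · 2 = 2
  d = 43: 𝟙(43) · d(430/43) = 1 · 4 = 4
  d = 86: 𝟙(86) · d(430/86) = 1 · 2 = 2
  d = 215: 𝟙(215) · d(430/215) = 1 · 2 = 2
  d = 430: 𝟙(430) · d(430/430) = 1 · 1 = 1
Summing: (𝟙 * d)(430) = 8 + 4 + 4 + 2 + 4 + 2 + 2 + 1 = 27.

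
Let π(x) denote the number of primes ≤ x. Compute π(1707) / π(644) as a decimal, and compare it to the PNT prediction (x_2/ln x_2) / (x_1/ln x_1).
π(1707)/π(644) = 266/117 ≈ 2.2735;  PNT prediction ≈ 2.3035.

π(644) = 117 and π(1707) = 266, so π(1707)/π(644) ≈ 2.2735. The PNT-predicted ratio is (1707/ln(1707)) / (644/ln(644)) ≈ 2.3035. The two agree to within a few percent, as expected.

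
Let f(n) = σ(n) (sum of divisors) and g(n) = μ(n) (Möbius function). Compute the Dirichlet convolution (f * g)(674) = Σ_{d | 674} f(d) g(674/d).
(σ * μ)(674) = 674

Divisors of 674: [1, 2, 337, 674]. For each d | 674:
  d = 1: σ(1) · μ(674/1) = 1 · 1 = 1
  d = 2: σ(2) · μ(674/2) = 3 · -1 = -3
  d = 337: σ(337) · μ(674/337) = 338 · -1 = -338
  d = 674: σ(674) · μ(674/674) = 1014 · 1 = 1014
Summing: (σ * μ)(674) = 1 + -3 + -338 + 1014 = 674.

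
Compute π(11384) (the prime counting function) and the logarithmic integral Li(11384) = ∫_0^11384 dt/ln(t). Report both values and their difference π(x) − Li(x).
π(11384) = 1374;  Li(11384) ≈ 1395.33;  π(x) − Li(x) ≈ -21.33.

Direct count of primes ≤ 11384 gives π(11384) = 1374. Numerical evaluation of the logarithmic integral gives Li(11384) ≈ 1395.33. The difference π(x) − Li(x) ≈ -21.33 is typically negative for small/moderate x (Li(x) overestimates), though Littlewood's theorem shows this sign changes infinitely often.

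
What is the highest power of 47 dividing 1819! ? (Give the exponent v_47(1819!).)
v_47(1819!) = 38

Legendre's formula: v_p(n!) = Σ_{k ≥ 1} ⌊n / p^k⌋. For p = 47, n = 1819, the terms are:
  ⌊1819/47^1⌋ = ⌊1819/47⌋ = 38
(the next term ⌊1819/47^2⌋ = 0, terminating the sum). Summing: v_47(1819!) = 38 = 38.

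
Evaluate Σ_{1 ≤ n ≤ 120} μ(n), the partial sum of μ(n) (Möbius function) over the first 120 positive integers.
Σ_{n ≤ 120} μ(n) = -3

Compute μ(n) for each 1 ≤ n ≤ 120: μ(1) = 1, μ(2) = -1, μ(3) = -1, μ(4) = 0, μ(5) = -1, μ(6) = 1, μ(7) = -1, μ(8) = 0, μ(9) = 0, μ(10) = 1, μ(11) = -1, μ(12) = 0, μ(13) = -1, μ(14) = 1, μ(15) = 1, μ(16) = 0, μ(17) = -1, μ(18) = 0, μ(19) = -1, μ(20) = 0, μ(21) = 1, μ(22) = 1, μ(23) = -1, μ(24) = 0, μ(25) = 0, μ(26) = 1, μ(27) = 0, μ(28) = 0, μ(29) = -1, μ(30) = -1, μ(31) = -1, μ(32) = 0, μ(33) = 1, μ(34) = 1, μ(35) = 1, μ(36) = 0, μ(37) = -1, μ(38) = 1, μ(39) = 1, μ(40) = 0, μ(41) = -1, μ(42) = -1, μ(43) = -1, μ(44) = 0, μ(45) = 0, μ(46) = 1, μ(47) = -1, μ(48) = 0, μ(49) = 0, μ(50) = 0, μ(51) = 1, μ(52) = 0, μ(53) = -1, μ(54) = 0, μ(55) = 1, μ(56) = 0, μ(57) = 1, μ(58) = 1, μ(59) = -1, μ(60) = 0, μ(61) = -1, μ(62) = 1, μ(63) = 0, μ(64) = 0, μ(65) = 1, μ(66) = -1, μ(67) = -1, μ(68) = 0, μ(69) = 1, μ(70) = -1, μ(71) = -1, μ(72) = 0, μ(73) = -1, μ(74) = 1, μ(75) = 0, μ(76) = 0, μ(77) = 1, μ(78) = -1, μ(79) = -1, μ(80) = 0, μ(81) = 0, μ(82) = 1, μ(83) = -1, μ(84) = 0, μ(85) = 1, μ(86) = 1, μ(87) = 1, μ(88) = 0, μ(89) = -1, μ(90) = 0, μ(91) = 1, μ(92) = 0, μ(93) = 1, μ(94) = 1, μ(95) = 1, μ(96) = 0, μ(97) = -1, μ(98) = 0, μ(99) = 0, μ(100) = 0, μ(101) = -1, μ(102) = -1, μ(103) = -1, μ(104) = 0, μ(105) = -1, μ(106) = 1, μ(107) = -1, μ(108) = 0, μ(109) = -1, μ(110) = -1, μ(111) = 1, μ(112) = 0, μ(113) = -1, μ(114) = -1, μ(115) = 1, μ(116) = 0, μ(117) = 0, μ(118) = 1, μ(119) = 1, μ(120) = 0. Summing all 120 values: -3. (Mertens function M(x) = Σ_{n ≤ x} μ(n); on average M(x) should be small (PNT ⟺ M(x) = o(x)).)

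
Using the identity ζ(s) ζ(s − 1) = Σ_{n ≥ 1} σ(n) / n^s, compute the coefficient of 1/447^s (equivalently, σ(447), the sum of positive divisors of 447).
σ(447) = 600

In the product (Σ m^0/m^s)(Σ k / k^s) = Σ (Σ_{d | n} d) / n^s, the coefficient of 1/n^s is σ(n) = Σ_{d | n} d. For n = 447, divisors are [1, 3, 149, 447]; summing: σ(447) = 600.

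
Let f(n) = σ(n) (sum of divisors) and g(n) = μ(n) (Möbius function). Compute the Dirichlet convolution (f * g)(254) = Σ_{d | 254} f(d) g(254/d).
(σ * μ)(254) = 254

Divisors of 254: [1, 2, 127, 254]. For each d | 254:
  d = 1: σ(1) · μ(254/1) = 1 · 1 = 1
  d = 2: σ(2) · μ(254/2) = 3 · -1 = -3
  d = 127: σ(127) · μ(254/127) = 128 · -1 = -128
  d = 254: σ(254) · μ(254/254) = 384 · 1 = 384
Summing: (σ * μ)(254) = 1 + -3 + -128 + 384 = 254.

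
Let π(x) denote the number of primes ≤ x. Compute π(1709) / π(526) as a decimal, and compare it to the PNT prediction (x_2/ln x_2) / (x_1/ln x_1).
π(1709)/π(526) = 267/99 ≈ 2.6970;  PNT prediction ≈ 2.7347.

π(526) = 99 and π(1709) = 267, so π(1709)/π(526) ≈ 2.6970. The PNT-predicted ratio is (1709/ln(1709)) / (526/ln(526)) ≈ 2.7347. The two agree to within a few percent, as expected.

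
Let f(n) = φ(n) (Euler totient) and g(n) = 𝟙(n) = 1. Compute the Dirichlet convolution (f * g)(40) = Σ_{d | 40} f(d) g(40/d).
(φ * 𝟙)(40) = 40

Divisors of 40: [1, 2, 4, 5, 8, 10, 20, 40]. For each d | 40:
  d = 1: φ(1) · 𝟙(40/1) = 1 · 1 = 1
  d = 2: φ(2) · 𝟙(40/2) = 1 · 1 = 1
  d = 4: φ(4) · 𝟙(40/4) = 2 · 1 = 2
  d = 5: φ(5) · 𝟙(40/5) = 4 · 1 = 4
  d = 8: φ(8) · 𝟙(40/8) = 4 · 1 = 4
  d = 10: φ(10) · 𝟙(40/10) = 4 · 1 = 4
  d = 20: φ(20) · 𝟙(40/20) = 8 · 1 = 8
  d = 40: φ(40) · 𝟙(40/40) = 16 · 1 = 16
Summing: (φ * 𝟙)(40) = 1 + 1 + 2 + 4 + 4 + 4 + 8 + 16 = 40.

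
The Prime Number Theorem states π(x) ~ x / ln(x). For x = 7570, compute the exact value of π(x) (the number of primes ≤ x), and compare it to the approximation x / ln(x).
π(7570) = 960;  x/ln(x) ≈ 847.52;  relative error ≈ 11.72%.

Directly count primes up to 7570: π(7570) = 960. The PNT approximation gives 7570/ln(7570) ≈ 7570/8.93195 ≈ 847.52. Relative error (π(x) − x/ln(x)) / π(x) ≈ 11.72%; the approximation is known to undercount slightly (Li(x) is a better estimate).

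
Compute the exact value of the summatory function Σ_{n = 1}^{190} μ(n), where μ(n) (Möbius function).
Σ_{n ≤ 190} μ(n) = -4

Compute μ(n) for each 1 ≤ n ≤ 190: μ(1) = 1, μ(2) = -1, μ(3) = -1, μ(4) = 0, μ(5) = -1, μ(6) = 1, μ(7) = -1, μ(8) = 0, μ(9) = 0, μ(10) = 1, μ(11) = -1, μ(12) = 0, μ(13) = -1, μ(14) = 1, μ(15) = 1, μ(16) = 0, μ(17) = -1, μ(18) = 0, μ(19) = -1, μ(20) = 0, μ(21) = 1, μ(22) = 1, μ(23) = -1, μ(24) = 0, μ(25) = 0, μ(26) = 1, μ(27) = 0, μ(28) = 0, μ(29) = -1, μ(30) = -1, μ(31) = -1, μ(32) = 0, μ(33) = 1, μ(34) = 1, μ(35) = 1, μ(36) = 0, μ(37) = -1, μ(38) = 1, μ(39) = 1, μ(40) = 0, μ(41) = -1, μ(42) = -1, μ(43) = -1, μ(44) = 0, μ(45) = 0, μ(46) = 1, μ(47) = -1, μ(48) = 0, μ(49) = 0, μ(50) = 0, μ(51) = 1, μ(52) = 0, μ(53) = -1, μ(54) = 0, μ(55) = 1, μ(56) = 0, μ(57) = 1, μ(58) = 1, μ(59) = -1, μ(60) = 0, μ(61) = -1, μ(62) = 1, μ(63) = 0, μ(64) = 0, μ(65) = 1, μ(66) = -1, μ(67) = -1, μ(68) = 0, μ(69) = 1, μ(70) = -1, μ(71) = -1, μ(72) = 0, μ(73) = -1, μ(74) = 1, μ(75) = 0, μ(76) = 0, μ(77) = 1, μ(78) = -1, μ(79) = -1, μ(80) = 0, μ(81) = 0, μ(82) = 1, μ(83) = -1, μ(84) = 0, μ(85) = 1, μ(86) = 1, μ(87) = 1, μ(88) = 0, μ(89) = -1, μ(90) = 0, μ(91) = 1, μ(92) = 0, μ(93) = 1, μ(94) = 1, μ(95) = 1, μ(96) = 0, μ(97) = -1, μ(98) = 0, μ(99) = 0, μ(100) = 0, μ(101) = -1, μ(102) = -1, μ(103) = -1, μ(104) = 0, μ(105) = -1, μ(106) = 1, μ(107) = -1, μ(108) = 0, μ(109) = -1, μ(110) = -1, μ(111) = 1, μ(112) = 0, μ(113) = -1, μ(114) = -1, μ(115) = 1, μ(116) = 0, μ(117) = 0, μ(118) = 1, μ(119) = 1, μ(120) = 0, μ(121) = 0, μ(122) = 1, μ(123) = 1, μ(124) = 0, μ(125) = 0, μ(126) = 0, μ(127) = -1, μ(128) = 0, μ(129) = 1, μ(130) = -1, μ(131) = -1, μ(132) = 0, μ(133) = 1, μ(134) = 1, μ(135) = 0, μ(136) = 0, μ(137) = -1, μ(138) = -1, μ(139) = -1, μ(140) = 0, μ(141) = 1, μ(142) = 1, μ(143) = 1, μ(144) = 0, μ(145) = 1, μ(146) = 1, μ(147) = 0, μ(148) = 0, μ(149) = -1, μ(150) = 0, μ(151) = -1, μ(152) = 0, μ(153) = 0, μ(154) = -1, μ(155) = 1, μ(156) = 0, μ(157) = -1, μ(158) = 1, μ(159) = 1, μ(160) = 0, μ(161) = 1, μ(162) = 0, μ(163) = -1, μ(164) = 0, μ(165) = -1, μ(166) = 1, μ(167) = -1, μ(168) = 0, μ(169) = 0, μ(170) = -1, μ(171) = 0, μ(172) = 0, μ(173) = -1, μ(174) = -1, μ(175) = 0, μ(176) = 0, μ(177) = 1, μ(178) = 1, μ(179) = -1, μ(180) = 0, μ(181) = -1, μ(182) = -1, μ(183) = 1, μ(184) = 0, μ(185) = 1, μ(186) = -1, μ(187) = 1, μ(188) = 0, μ(189) = 0, μ(190) = -1. Summing all 190 values: -4. (Mertens function M(x) = Σ_{n ≤ x} μ(n); on average M(x) should be small (PNT ⟺ M(x) = o(x)).)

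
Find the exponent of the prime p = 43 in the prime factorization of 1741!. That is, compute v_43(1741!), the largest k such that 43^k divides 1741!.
v_43(1741!) = 40

Legendre's formula: v_p(n!) = Σ_{k ≥ 1} ⌊n / p^k⌋. For p = 43, n = 1741, the terms are:
  ⌊1741/43^1⌋ = ⌊1741/43⌋ = 40
(the next term ⌊1741/43^2⌋ = 0, terminating the sum). Summing: v_43(1741!) = 40 = 40.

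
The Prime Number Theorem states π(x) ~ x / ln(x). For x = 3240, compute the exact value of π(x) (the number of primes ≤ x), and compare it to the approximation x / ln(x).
π(3240) = 457;  x/ln(x) ≈ 400.82;  relative error ≈ 12.29%.

Directly count primes up to 3240: π(3240) = 457. The PNT approximation gives 3240/ln(3240) ≈ 3240/8.08333 ≈ 400.82. Relative error (π(x) − x/ln(x)) / π(x) ≈ 12.29%; the approximation is known to undercount slightly (Li(x) is a better estimate).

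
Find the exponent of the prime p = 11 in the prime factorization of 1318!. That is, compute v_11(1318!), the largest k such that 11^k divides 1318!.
v_11(1318!) = 129

Legendre's formula: v_p(n!) = Σ_{k ≥ 1} ⌊n / p^k⌋. For p = 11, n = 1318, the terms are:
  ⌊1318/11^1⌋ = ⌊1318/11⌋ = 119
  ⌊1318/11^2⌋ = ⌊1318/121⌋ = 10
(the next term ⌊1318/11^3⌋ = 0, terminating the sum). Summing: v_11(1318!) = 119 + 10 = 129.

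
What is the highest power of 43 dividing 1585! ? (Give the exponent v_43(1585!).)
v_43(1585!) = 36

Legendre's formula: v_p(n!) = Σ_{k ≥ 1} ⌊n / p^k⌋. For p = 43, n = 1585, the terms are:
  ⌊1585/43^1⌋ = ⌊1585/43⌋ = 36
(the next term ⌊1585/43^2⌋ = 0, terminating the sum). Summing: v_43(1585!) = 36 = 36.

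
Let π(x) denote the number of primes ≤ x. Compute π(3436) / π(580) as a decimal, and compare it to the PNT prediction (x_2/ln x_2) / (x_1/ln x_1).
π(3436)/π(580) = 481/106 ≈ 4.5377;  PNT prediction ≈ 4.6297.

π(580) = 106 and π(3436) = 481, so π(3436)/π(580) ≈ 4.5377. The PNT-predicted ratio is (3436/ln(3436)) / (580/ln(580)) ≈ 4.6297. The two agree to within a few percent, as expected.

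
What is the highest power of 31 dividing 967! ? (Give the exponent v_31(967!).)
v_31(967!) = 32

Legendre's formula: v_p(n!) = Σ_{k ≥ 1} ⌊n / p^k⌋. For p = 31, n = 967, the terms are:
  ⌊967/31^1⌋ = ⌊967/31⌋ = 31
  ⌊967/31^2⌋ = ⌊967/961⌋ = 1
(the next term ⌊967/31^3⌋ = 0, terminating the sum). Summing: v_31(967!) = 31 + 1 = 32.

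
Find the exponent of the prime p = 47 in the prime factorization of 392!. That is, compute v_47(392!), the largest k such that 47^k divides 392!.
v_47(392!) = 8

Legendre's formula: v_p(n!) = Σ_{k ≥ 1} ⌊n / p^k⌋. For p = 47, n = 392, the terms are:
  ⌊392/47^1⌋ = ⌊392/47⌋ = 8
(the next term ⌊392/47^2⌋ = 0, terminating the sum). Summing: v_47(392!) = 8 = 8.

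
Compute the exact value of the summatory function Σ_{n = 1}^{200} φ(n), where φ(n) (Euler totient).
Σ_{n ≤ 200} φ(n) = 12232

Compute φ(n) for each 1 ≤ n ≤ 200: φ(1) = 1, φ(2) = 1, φ(3) = 2, φ(4) = 2, φ(5) = 4, φ(6) = 2, φ(7) = 6, φ(8) = 4, φ(9) = 6, φ(10) = 4, φ(11) = 10, φ(12) = 4, φ(13) = 12, φ(14) = 6, φ(15) = 8, φ(16) = 8, φ(17) = 16, φ(18) = 6, φ(19) = 18, φ(20) = 8, φ(21) = 12, φ(22) = 10, φ(23) = 22, φ(24) = 8, φ(25) = 20, φ(26) = 12, φ(27) = 18, φ(28) = 12, φ(29) = 28, φ(30) = 8, φ(31) = 30, φ(32) = 16, φ(33) = 20, φ(34) = 16, φ(35) = 24, φ(36) = 12, φ(37) = 36, φ(38) = 18, φ(39) = 24, φ(40) = 16, φ(41) = 40, φ(42) = 12, φ(43) = 42, φ(44) = 20, φ(45) = 24, φ(46) = 22, φ(47) = 46, φ(48) = 16, φ(49) = 42, φ(50) = 20, φ(51) = 32, φ(52) = 24, φ(53) = 52, φ(54) = 18, φ(55) = 40, φ(56) = 24, φ(57) = 36, φ(58) = 28, φ(59) = 58, φ(60) = 16, φ(61) = 60, φ(62) = 30, φ(63) = 36, φ(64) = 32, φ(65) = 48, φ(66) = 20, φ(67) = 66, φ(68) = 32, φ(69) = 44, φ(70) = 24, φ(71) = 70, φ(72) = 24, φ(73) = 72, φ(74) = 36, φ(75) = 40, φ(76) = 36, φ(77) = 60, φ(78) = 24, φ(79) = 78, φ(80) = 32, φ(81) = 54, φ(82) = 40, φ(83) = 82, φ(84) = 24, φ(85) = 64, φ(86) = 42, φ(87) = 56, φ(88) = 40, φ(89) = 88, φ(90) = 24, φ(91) = 72, φ(92) = 44, φ(93) = 60, φ(94) = 46, φ(95) = 72, φ(96) = 32, φ(97) = 96, φ(98) = 42, φ(99) = 60, φ(100) = 40, φ(101) = 100, φ(102) = 32, φ(103) = 102, φ(104) = 48, φ(105) = 48, φ(106) = 52, φ(107) = 106, φ(108) = 36, φ(109) = 108, φ(110) = 40, φ(111) = 72, φ(112) = 48, φ(113) = 112, φ(114) = 36, φ(115) = 88, φ(116) = 56, φ(117) = 72, φ(118) = 58, φ(119) = 96, φ(120) = 32, φ(121) = 110, φ(122) = 60, φ(123) = 80, φ(124) = 60, φ(125) = 100, φ(126) = 36, φ(127) = 126, φ(128) = 64, φ(129) = 84, φ(130) = 48, φ(131) = 130, φ(132) = 40, φ(133) = 108, φ(134) = 66, φ(135) = 72, φ(136) = 64, φ(137) = 136, φ(138) = 44, φ(139) = 138, φ(140) = 48, φ(141) = 92, φ(142) = 70, φ(143) = 120, φ(144) = 48, φ(145) = 112, φ(146) = 72, φ(147) = 84, φ(148) = 72, φ(149) = 148, φ(150) = 40, φ(151) = 150, φ(152) = 72, φ(153) = 96, φ(154) = 60, φ(155) = 120, φ(156) = 48, φ(157) = 156, φ(158) = 78, φ(159) = 104, φ(160) = 64, φ(161) = 132, φ(162) = 54, φ(163) = 162, φ(164) = 80, φ(165) = 80, φ(166) = 82, φ(167) = 166, φ(168) = 48, φ(169) = 156, φ(170) = 64, φ(171) = 108, φ(172) = 84, φ(173) = 172, φ(174) = 56, φ(175) = 120, φ(176) = 80, φ(177) = 116, φ(178) = 88, φ(179) = 178, φ(180) = 48, φ(181) = 180, φ(182) = 72, φ(183) = 120, φ(184) = 88, φ(185) = 144, φ(186) = 60, φ(187) = 160, φ(188) = 92, φ(189) = 108, φ(190) = 72, φ(191) = 190, φ(192) = 64, φ(193) = 192, φ(194) = 96, φ(195) = 96, φ(196) = 84, φ(197) = 196, φ(198) = 60, φ(199) = 198, φ(200) = 80. Summing all 200 values: 12232. (Average order: Σ_{n ≤ x} φ(n) ~ (3/π²) x². For x = 200, (3/π²)·200² ≈ 12158.54.)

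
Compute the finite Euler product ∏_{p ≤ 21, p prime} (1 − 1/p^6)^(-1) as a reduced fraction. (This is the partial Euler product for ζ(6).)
∏ = 99475806666511821483705625/97780003061374251090837504

The primes p ≤ 21 are [2, 3, 5, 7, 11, 13, 17, 19]. For each prime, (1 − 1/p^6)^(-1) = p^6 / (p^6 − 1). The product is (1 − 1/2^6)^(-1), (1 − 1/3^6)^(-1), (1 − 1/5^6)^(-1), (1 − 1/7^6)^(-1), (1 − 1/11^6)^(-1), (1 − 1/13^6)^(-1), (1 − 1/17^6)^(-1), (1 − 1/19^6)^(-1) = ∏ p^6 / (p^6 − 1) = 99475806666511821483705625/97780003061374251090837504.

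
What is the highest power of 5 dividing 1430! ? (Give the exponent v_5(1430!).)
v_5(1430!) = 356

Legendre's formula: v_p(n!) = Σ_{k ≥ 1} ⌊n / p^k⌋. For p = 5, n = 1430, the terms are:
  ⌊1430/5^1⌋ = ⌊1430/5⌋ = 286
  ⌊1430/5^2⌋ = ⌊1430/25⌋ = 57
  ⌊1430/5^3⌋ = ⌊1430/125⌋ = 11
  ⌊1430/5^4⌋ = ⌊1430/625⌋ = 2
(the next term ⌊1430/5^5⌋ = 0, terminating the sum). Summing: v_5(1430!) = 286 + 57 + 11 + 2 = 356.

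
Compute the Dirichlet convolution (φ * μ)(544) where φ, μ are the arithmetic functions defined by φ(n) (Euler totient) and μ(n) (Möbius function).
(φ * μ)(544) = 120

Divisors of 544: [1, 2, 4, 8, 16, 17, 32, 34, 68, 136, 272, 544]. For each d | 544:
  d = 1: φ(1) · μ(544/1) = 1 · 0 = 0
  d = 2: φ(2) · μ(544/2) = 1 · 0 = 0
  d = 4: φ(4) · μ(544/4) = 2 · 0 = 0
  d = 8: φ(8) · μ(544/8) = 4 · 0 = 0
  d = 16: φ(16) · μ(544/16) = 8 · 1 = 8
  d = 17: φ(17) · μ(544/17) = 16 · 0 = 0
  d = 32: φ(32) · μ(544/32) = 16 · -1 = -16
  d = 34: φ(34) · μ(544/34) = 16 · 0 = 0
  d = 68: φ(68) · μ(544/68) = 32 · 0 = 0
  d = 136: φ(136) · μ(544/136) = 64 · 0 = 0
  d = 272: φ(272) · μ(544/272) = 128 · -1 = -128
  d = 544: φ(544) · μ(544/544) = 256 · 1 = 256
Summing: (φ * μ)(544) = 0 + 0 + 0 + 0 + 8 + 0 + -16 + 0 + 0 + 0 + -128 + 256 = 120.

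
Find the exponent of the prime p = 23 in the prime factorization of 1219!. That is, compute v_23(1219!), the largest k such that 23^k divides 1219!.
v_23(1219!) = 55

Legendre's formula: v_p(n!) = Σ_{k ≥ 1} ⌊n / p^k⌋. For p = 23, n = 1219, the terms are:
  ⌊1219/23^1⌋ = ⌊1219/23⌋ = 53
  ⌊1219/23^2⌋ = ⌊1219/529⌋ = 2
(the next term ⌊1219/23^3⌋ = 0, terminating the sum). Summing: v_23(1219!) = 53 + 2 = 55.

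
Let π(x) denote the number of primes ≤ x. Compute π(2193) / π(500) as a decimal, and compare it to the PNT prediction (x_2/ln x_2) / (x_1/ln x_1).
π(2193)/π(500) = 327/95 ≈ 3.4421;  PNT prediction ≈ 3.5431.

π(500) = 95 and π(2193) = 327, so π(2193)/π(500) ≈ 3.4421. The PNT-predicted ratio is (2193/ln(2193)) / (500/ln(500)) ≈ 3.5431. The two agree to within a few percent, as expected.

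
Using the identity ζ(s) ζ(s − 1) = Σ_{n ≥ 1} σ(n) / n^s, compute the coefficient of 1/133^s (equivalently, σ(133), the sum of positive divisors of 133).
σ(133) = 160

In the product (Σ m^0/m^s)(Σ k / k^s) = Σ (Σ_{d | n} d) / n^s, the coefficient of 1/n^s is σ(n) = Σ_{d | n} d. For n = 133, divisors are [1, 7, 19, 133]; summing: σ(133) = 160.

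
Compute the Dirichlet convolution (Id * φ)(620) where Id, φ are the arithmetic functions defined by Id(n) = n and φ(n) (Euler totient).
(Id * φ)(620) = 4392

Divisors of 620: [1, 2, 4, 5, 10, 20, 31, 62, 124, 155, 310, 620]. For each d | 620:
  d = 1: Id(1) · φ(620/1) = 1 · 240 = 240
  d = 2: Id(2) · φ(620/2) = 2 · 120 = 240
  d = 4: Id(4) · φ(620/4) = 4 · 120 = 480
  d = 5: Id(5) · φ(620/5) = 5 · 60 = 300
  d = 10: Id(10) · φ(620/10) = 10 · 30 = 300
  d = 20: Id(20) · φ(620/20) = 20 · 30 = 600
  d = 31: Id(31) · φ(620/31) = 31 · 8 = 248
  d = 62: Id(62) · φ(620/62) = 62 · 4 = 248
  d = 124: Id(124) · φ(620/124) = 124 · 4 = 496
  d = 155: Id(155) · φ(620/155) = 155 · 2 = 310
  d = 310: Id(310) · φ(620/310) = 310 · 1 = 310
  d = 620: Id(620) · φ(620/620) = 620 · 1 = 620
Summing: (Id * φ)(620) = 240 + 240 + 480 + 300 + 300 + 600 + 248 + 248 + 496 + 310 + 310 + 620 = 4392.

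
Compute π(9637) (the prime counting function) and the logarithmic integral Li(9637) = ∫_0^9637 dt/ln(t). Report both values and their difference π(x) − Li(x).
π(9637) = 1190;  Li(9637) ≈ 1206.65;  π(x) − Li(x) ≈ -16.65.

Direct count of primes ≤ 9637 gives π(9637) = 1190. Numerical evaluation of the logarithmic integral gives Li(9637) ≈ 1206.65. The difference π(x) − Li(x) ≈ -16.65 is typically negative for small/moderate x (Li(x) overestimates), though Littlewood's theorem shows this sign changes infinitely often.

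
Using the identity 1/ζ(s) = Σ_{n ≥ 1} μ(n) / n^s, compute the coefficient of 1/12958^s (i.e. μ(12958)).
μ(12958) = 1

Factor n = 12958 = 2 · 11 · 19 · 31. μ(n) = 0 if any exponent ≥ 2 (not squarefree); otherwise μ(n) = (−1)^{ω(n)} where ω(n) is the number of distinct prime factors. Applying: μ(12958) = 1.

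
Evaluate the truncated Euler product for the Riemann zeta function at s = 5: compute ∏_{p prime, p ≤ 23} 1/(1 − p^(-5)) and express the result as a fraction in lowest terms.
∏ = 582482264223124461788463317320875/561738592476112179351889397970176

The primes p ≤ 23 are [2, 3, 5, 7, 11, 13, 17, 19, 23]. For each prime, (1 − 1/p^5)^(-1) = p^5 / (p^5 − 1). The product is (1 − 1/2^5)^(-1), (1 − 1/3^5)^(-1), (1 − 1/5^5)^(-1), (1 − 1/7^5)^(-1), (1 − 1/11^5)^(-1), (1 − 1/13^5)^(-1), (1 − 1/17^5)^(-1), (1 − 1/19^5)^(-1), (1 − 1/23^5)^(-1) = ∏ p^5 / (p^5 − 1) = 582482264223124461788463317320875/561738592476112179351889397970176.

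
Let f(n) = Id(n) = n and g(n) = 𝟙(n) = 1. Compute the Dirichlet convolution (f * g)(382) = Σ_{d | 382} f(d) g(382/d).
(Id * 𝟙)(382) = 576

Divisors of 382: [1, 2, 191, 382]. For each d | 382:
  d = 1: Id(1) · 𝟙(382/1) = 1 · 1 = 1
  d = 2: Id(2) · 𝟙(382/2) = 2 · 1 = 2
  d = 191: Id(191) · 𝟙(382/191) = 191 · 1 = 191
  d = 382: Id(382) · 𝟙(382/382) = 382 · 1 = 382
Summing: (Id * 𝟙)(382) = 1 + 2 + 191 + 382 = 576.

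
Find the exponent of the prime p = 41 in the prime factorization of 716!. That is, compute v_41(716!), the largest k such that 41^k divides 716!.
v_41(716!) = 17

Legendre's formula: v_p(n!) = Σ_{k ≥ 1} ⌊n / p^k⌋. For p = 41, n = 716, the terms are:
  ⌊716/41^1⌋ = ⌊716/41⌋ = 17
(the next term ⌊716/41^2⌋ = 0, terminating the sum). Summing: v_41(716!) = 17 = 17.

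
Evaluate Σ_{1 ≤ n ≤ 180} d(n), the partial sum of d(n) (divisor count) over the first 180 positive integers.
Σ_{n ≤ 180} d(n) = 971

Compute d(n) for each 1 ≤ n ≤ 180: d(1) = 1, d(2) = 2, d(3) = 2, d(4) = 3, d(5) = 2, d(6) = 4, d(7) = 2, d(8) = 4, d(9) = 3, d(10) = 4, d(11) = 2, d(12) = 6, d(13) = 2, d(14) = 4, d(15) = 4, d(16) = 5, d(17) = 2, d(18) = 6, d(19) = 2, d(20) = 6, d(21) = 4, d(22) = 4, d(23) = 2, d(24) = 8, d(25) = 3, d(26) = 4, d(27) = 4, d(28) = 6, d(29) = 2, d(30) = 8, d(31) = 2, d(32) = 6, d(33) = 4, d(34) = 4, d(35) = 4, d(36) = 9, d(37) = 2, d(38) = 4, d(39) = 4, d(40) = 8, d(41) = 2, d(42) = 8, d(43) = 2, d(44) = 6, d(45) = 6, d(46) = 4, d(47) = 2, d(48) = 10, d(49) = 3, d(50) = 6, d(51) = 4, d(52) = 6, d(53) = 2, d(54) = 8, d(55) = 4, d(56) = 8, d(57) = 4, d(58) = 4, d(59) = 2, d(60) = 12, d(61) = 2, d(62) = 4, d(63) = 6, d(64) = 7, d(65) = 4, d(66) = 8, d(67) = 2, d(68) = 6, d(69) = 4, d(70) = 8, d(71) = 2, d(72) = 12, d(73) = 2, d(74) = 4, d(75) = 6, d(76) = 6, d(77) = 4, d(78) = 8, d(79) = 2, d(80) = 10, d(81) = 5, d(82) = 4, d(83) = 2, d(84) = 12, d(85) = 4, d(86) = 4, d(87) = 4, d(88) = 8, d(89) = 2, d(90) = 12, d(91) = 4, d(92) = 6, d(93) = 4, d(94) = 4, d(95) = 4, d(96) = 12, d(97) = 2, d(98) = 6, d(99) = 6, d(100) = 9, d(101) = 2, d(102) = 8, d(103) = 2, d(104) = 8, d(105) = 8, d(106) = 4, d(107) = 2, d(108) = 12, d(109) = 2, d(110) = 8, d(111) = 4, d(112) = 10, d(113) = 2, d(114) = 8, d(115) = 4, d(116) = 6, d(117) = 6, d(118) = 4, d(119) = 4, d(120) = 16, d(121) = 3, d(122) = 4, d(123) = 4, d(124) = 6, d(125) = 4, d(126) = 12, d(127) = 2, d(128) = 8, d(129) = 4, d(130) = 8, d(131) = 2, d(132) = 12, d(133) = 4, d(134) = 4, d(135) = 8, d(136) = 8, d(137) = 2, d(138) = 8, d(139) = 2, d(140) = 12, d(141) = 4, d(142) = 4, d(143) = 4, d(144) = 15, d(145) = 4, d(146) = 4, d(147) = 6, d(148) = 6, d(149) = 2, d(150) = 12, d(151) = 2, d(152) = 8, d(153) = 6, d(154) = 8, d(155) = 4, d(156) = 12, d(157) = 2, d(158) = 4, d(159) = 4, d(160) = 12, d(161) = 4, d(162) = 10, d(163) = 2, d(164) = 6, d(165) = 8, d(166) = 4, d(167) = 2, d(168) = 16, d(169) = 3, d(170) = 8, d(171) = 6, d(172) = 6, d(173) = 2, d(174) = 8, d(175) = 6, d(176) = 10, d(177) = 4, d(178) = 4, d(179) = 2, d(180) = 18. Summing all 180 values: 971. (Dirichlet's divisor formula: Σ_{n ≤ x} d(n) = x ln(x) + (2γ − 1) x + O(√x). For x = 180, the asymptotic estimate is ≈ 962.53.)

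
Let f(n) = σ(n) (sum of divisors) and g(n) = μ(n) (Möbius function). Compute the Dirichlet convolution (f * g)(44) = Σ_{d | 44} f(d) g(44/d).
(σ * μ)(44) = 44

Divisors of 44: [1, 2, 4, 11, 22, 44]. For each d | 44:
  d = 1: σ(1) · μ(44/1) = 1 · 0 = 0
  d = 2: σ(2) · μ(44/2) = 3 · 1 = 3
  d = 4: σ(4) · μ(44/4) = 7 · -1 = -7
  d = 11: σ(11) · μ(44/11) = 12 · 0 = 0
  d = 22: σ(22) · μ(44/22) = 36 · -1 = -36
  d = 44: σ(44) · μ(44/44) = 84 · 1 = 84
Summing: (σ * μ)(44) = 0 + 3 + -7 + 0 + -36 + 84 = 44.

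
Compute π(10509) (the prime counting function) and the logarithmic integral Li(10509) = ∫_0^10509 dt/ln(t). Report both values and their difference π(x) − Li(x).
π(10509) = 1285;  Li(10509) ≈ 1301.25;  π(x) − Li(x) ≈ -16.25.

Direct count of primes ≤ 10509 gives π(10509) = 1285. Numerical evaluation of the logarithmic integral gives Li(10509) ≈ 1301.25. The difference π(x) − Li(x) ≈ -16.25 is typically negative for small/moderate x (Li(x) overestimates), though Littlewood's theorem shows this sign changes infinitely often.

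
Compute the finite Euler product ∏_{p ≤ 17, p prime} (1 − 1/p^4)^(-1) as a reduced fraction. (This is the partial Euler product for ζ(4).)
∏ = 54205291183043/50083135488000

The primes p ≤ 17 are [2, 3, 5, 7, 11, 13, 17]. For each prime, (1 − 1/p^4)^(-1) = p^4 / (p^4 − 1). The product is (1 − 1/2^4)^(-1), (1 − 1/3^4)^(-1), (1 − 1/5^4)^(-1), (1 − 1/7^4)^(-1), (1 − 1/11^4)^(-1), (1 − 1/13^4)^(-1), (1 − 1/17^4)^(-1) = ∏ p^4 / (p^4 − 1) = 54205291183043/50083135488000.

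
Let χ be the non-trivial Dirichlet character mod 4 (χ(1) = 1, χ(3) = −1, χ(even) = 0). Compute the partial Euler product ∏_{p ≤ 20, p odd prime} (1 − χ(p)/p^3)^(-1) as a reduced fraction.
∏ = 2463517706231725/2542314678779904

The odd primes p ≤ 20 are [3, 5, 7, 11, 13, 17, 19]. For each, χ(p) = 1 if p ≡ 1 mod 4, χ(p) = −1 if p ≡ 3 mod 4. Taking (1 − χ(p)/p^3)^(-1) = p^3/(p^3 − χ(p)): (1 − (-1)/3^3)^(-1) · (1 − (1)/5^3)^(-1) · (1 − (-1)/7^3)^(-1) · (1 − (-1)/11^3)^(-1) · (1 − (1)/13^3)^(-1) · (1 − (1)/17^3)^(-1) · (1 − (-1)/19^3)^(-1) = 2463517706231725/2542314678779904.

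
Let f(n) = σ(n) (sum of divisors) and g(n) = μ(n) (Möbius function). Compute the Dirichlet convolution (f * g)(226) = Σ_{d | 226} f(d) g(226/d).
(σ * μ)(226) = 226

Divisors of 226: [1, 2, 113, 226]. For each d | 226:
  d = 1: σ(1) · μ(226/1) = 1 · 1 = 1
  d = 2: σ(2) · μ(226/2) = 3 · -1 = -3
  d = 113: σ(113) · μ(226/113) = 114 · -1 = -114
  d = 226: σ(226) · μ(226/226) = 342 · 1 = 342
Summing: (σ * μ)(226) = 1 + -3 + -114 + 342 = 226.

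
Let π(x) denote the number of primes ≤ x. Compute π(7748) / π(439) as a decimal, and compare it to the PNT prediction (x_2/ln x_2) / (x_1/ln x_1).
π(7748)/π(439) = 982/85 ≈ 11.5529;  PNT prediction ≈ 11.9915.

π(439) = 85 and π(7748) = 982, so π(7748)/π(439) ≈ 11.5529. The PNT-predicted ratio is (7748/ln(7748)) / (439/ln(439)) ≈ 11.9915. The two agree to within a few percent, as expected.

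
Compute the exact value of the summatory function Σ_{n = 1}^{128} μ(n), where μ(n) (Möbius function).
Σ_{n ≤ 128} μ(n) = -2

Compute μ(n) for each 1 ≤ n ≤ 128: μ(1) = 1, μ(2) = -1, μ(3) = -1, μ(4) = 0, μ(5) = -1, μ(6) = 1, μ(7) = -1, μ(8) = 0, μ(9) = 0, μ(10) = 1, μ(11) = -1, μ(12) = 0, μ(13) = -1, μ(14) = 1, μ(15) = 1, μ(16) = 0, μ(17) = -1, μ(18) = 0, μ(19) = -1, μ(20) = 0, μ(21) = 1, μ(22) = 1, μ(23) = -1, μ(24) = 0, μ(25) = 0, μ(26) = 1, μ(27) = 0, μ(28) = 0, μ(29) = -1, μ(30) = -1, μ(31) = -1, μ(32) = 0, μ(33) = 1, μ(34) = 1, μ(35) = 1, μ(36) = 0, μ(37) = -1, μ(38) = 1, μ(39) = 1, μ(40) = 0, μ(41) = -1, μ(42) = -1, μ(43) = -1, μ(44) = 0, μ(45) = 0, μ(46) = 1, μ(47) = -1, μ(48) = 0, μ(49) = 0, μ(50) = 0, μ(51) = 1, μ(52) = 0, μ(53) = -1, μ(54) = 0, μ(55) = 1, μ(56) = 0, μ(57) = 1, μ(58) = 1, μ(59) = -1, μ(60) = 0, μ(61) = -1, μ(62) = 1, μ(63) = 0, μ(64) = 0, μ(65) = 1, μ(66) = -1, μ(67) = -1, μ(68) = 0, μ(69) = 1, μ(70) = -1, μ(71) = -1, μ(72) = 0, μ(73) = -1, μ(74) = 1, μ(75) = 0, μ(76) = 0, μ(77) = 1, μ(78) = -1, μ(79) = -1, μ(80) = 0, μ(81) = 0, μ(82) = 1, μ(83) = -1, μ(84) = 0, μ(85) = 1, μ(86) = 1, μ(87) = 1, μ(88) = 0, μ(89) = -1, μ(90) = 0, μ(91) = 1, μ(92) = 0, μ(93) = 1, μ(94) = 1, μ(95) = 1, μ(96) = 0, μ(97) = -1, μ(98) = 0, μ(99) = 0, μ(100) = 0, μ(101) = -1, μ(102) = -1, μ(103) = -1, μ(104) = 0, μ(105) = -1, μ(106) = 1, μ(107) = -1, μ(108) = 0, μ(109) = -1, μ(110) = -1, μ(111) = 1, μ(112) = 0, μ(113) = -1, μ(114) = -1, μ(115) = 1, μ(116) = 0, μ(117) = 0, μ(118) = 1, μ(119) = 1, μ(120) = 0, μ(121) = 0, μ(122) = 1, μ(123) = 1, μ(124) = 0, μ(125) = 0, μ(126) = 0, μ(127) = -1, μ(128) = 0. Summing all 128 values: -2. (Mertens function M(x) = Σ_{n ≤ x} μ(n); on average M(x) should be small (PNT ⟺ M(x) = o(x)).)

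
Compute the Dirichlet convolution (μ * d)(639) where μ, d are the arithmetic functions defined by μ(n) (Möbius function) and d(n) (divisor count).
(μ * d)(639) = 1

Divisors of 639: [1, 3, 9, 71, 213, 639]. For each d | 639:
  d = 1: μ(1) · d(639/1) = 1 · 6 = 6
  d = 3: μ(3) · d(639/3) = -1 · 4 = -4
  d = 9: μ(9) · d(639/9) = 0 · 2 = 0
  d = 71: μ(71) · d(639/71) = -1 · 3 = -3
  d = 213: μ(213) · d(639/213) = 1 · 2 = 2
  d = 639: μ(639) · d(639/639) = 0 · 1 = 0
Summing: (μ * d)(639) = 6 + -4 + 0 + -3 + 2 + 0 = 1.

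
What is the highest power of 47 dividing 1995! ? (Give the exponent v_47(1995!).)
v_47(1995!) = 42

Legendre's formula: v_p(n!) = Σ_{k ≥ 1} ⌊n / p^k⌋. For p = 47, n = 1995, the terms are:
  ⌊1995/47^1⌋ = ⌊1995/47⌋ = 42
(the next term ⌊1995/47^2⌋ = 0, terminating the sum). Summing: v_47(1995!) = 42 = 42.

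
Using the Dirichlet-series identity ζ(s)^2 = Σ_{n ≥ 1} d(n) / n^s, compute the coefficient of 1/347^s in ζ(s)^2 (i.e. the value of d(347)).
d(347) = 2

ζ(s)^2 = (Σ 1/m^s)(Σ 1/k^s). The coefficient of 1/n^s in the product is the number of ordered pairs (m, k) with mk = n, which equals d(n). For n = 347, divisors are [1, 347], so d(347) = 2.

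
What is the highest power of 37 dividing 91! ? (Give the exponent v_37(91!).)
v_37(91!) = 2

Legendre's formula: v_p(n!) = Σ_{k ≥ 1} ⌊n / p^k⌋. For p = 37, n = 91, the terms are:
  ⌊91/37^1⌋ = ⌊91/37⌋ = 2
(the next term ⌊91/37^2⌋ = 0, terminating the sum). Summing: v_37(91!) = 2 = 2.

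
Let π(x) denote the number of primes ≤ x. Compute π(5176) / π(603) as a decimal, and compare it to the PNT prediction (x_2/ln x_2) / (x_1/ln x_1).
π(5176)/π(603) = 689/110 ≈ 6.2636;  PNT prediction ≈ 6.4258.

π(603) = 110 and π(5176) = 689, so π(5176)/π(603) ≈ 6.2636. The PNT-predicted ratio is (5176/ln(5176)) / (603/ln(603)) ≈ 6.4258. The two agree to within a few percent, as expected.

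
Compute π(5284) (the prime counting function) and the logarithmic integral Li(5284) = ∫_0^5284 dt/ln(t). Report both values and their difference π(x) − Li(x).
π(5284) = 701;  Li(5284) ≈ 717.52;  π(x) − Li(x) ≈ -16.52.

Direct count of primes ≤ 5284 gives π(5284) = 701. Numerical evaluation of the logarithmic integral gives Li(5284) ≈ 717.52. The difference π(x) − Li(x) ≈ -16.52 is typically negative for small/moderate x (Li(x) overestimates), though Littlewood's theorem shows this sign changes infinitely often.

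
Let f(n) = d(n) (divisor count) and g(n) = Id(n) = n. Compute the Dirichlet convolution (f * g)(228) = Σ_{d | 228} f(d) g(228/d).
(d * Id)(228) = 1155

Divisors of 228: [1, 2, 3, 4, 6, 12, 19, 38, 57, 76, 114, 228]. For each d | 228:
  d = 1: d(1) · Id(228/1) = 1 · 228 = 228
  d = 2: d(2) · Id(228/2) = 2 · 114 = 228
  d = 3: d(3) · Id(228/3) = 2 · 76 = 152
  d = 4: d(4) · Id(228/4) = 3 · 57 = 171
  d = 6: d(6) · Id(228/6) = 4 · 38 = 152
  d = 12: d(12) · Id(228/12) = 6 · 19 = 114
  d = 19: d(19) · Id(228/19) = 2 · 12 = 24
  d = 38: d(38) · Id(228/38) = 4 · 6 = 24
  d = 57: d(57) · Id(228/57) = 4 · 4 = 16
  d = 76: d(76) · Id(228/76) = 6 · 3 = 18
  d = 114: d(114) · Id(228/114) = 8 · 2 = 16
  d = 228: d(228) · Id(228/228) = 12 · 1 = 12
Summing: (d * Id)(228) = 228 + 228 + 152 + 171 + 152 + 114 + 24 + 24 + 16 + 18 + 16 + 12 = 1155.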